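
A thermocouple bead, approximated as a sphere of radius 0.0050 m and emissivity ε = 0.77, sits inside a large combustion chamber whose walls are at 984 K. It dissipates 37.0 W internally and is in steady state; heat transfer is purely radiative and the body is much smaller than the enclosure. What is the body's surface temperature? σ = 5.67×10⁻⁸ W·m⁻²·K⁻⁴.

T ≈ 1380 K

For a small grey body in a large enclosure, net radiated power = εσA(T⁴ − T_w⁴).
Steady state: P = εσA(T⁴ − T_w⁴) with A = 4πr² = 3.142×10⁻⁴ m².
T⁴ = P/(εσA) + T_w⁴ = 37.0/(0.77·5.67×10⁻⁸·3.142×10⁻⁴) + (984)⁴
    = 2.698×10¹² + 9.375×10¹¹ = 3.635×10¹² K⁴.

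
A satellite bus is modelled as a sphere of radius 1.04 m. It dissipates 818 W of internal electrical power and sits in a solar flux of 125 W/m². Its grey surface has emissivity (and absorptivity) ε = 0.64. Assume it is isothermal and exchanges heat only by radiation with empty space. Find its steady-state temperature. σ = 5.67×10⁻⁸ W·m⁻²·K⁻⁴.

At steady state, absorbed solar power + internal power = radiated power.
Absorbed: α·S·A_cross = 0.64·125·3.398 = 271.8 W (cross-section πr²).
Total input = 271.8 + 818 = 1090 W.
Radiated: εσ·A_surf·T⁴ with A_surf = 4πr² = 13.59 m².
T⁴ = 1090/(0.64·5.67×10⁻⁸·13.59) = 2.210×10⁹ K⁴.

T ≈ 217 K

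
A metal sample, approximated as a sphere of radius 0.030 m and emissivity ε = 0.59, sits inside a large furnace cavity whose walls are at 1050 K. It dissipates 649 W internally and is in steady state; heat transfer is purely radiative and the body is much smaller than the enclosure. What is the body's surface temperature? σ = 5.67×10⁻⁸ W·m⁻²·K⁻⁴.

T ≈ 1310 K

For a small grey body in a large enclosure, net radiated power = εσA(T⁴ − T_w⁴).
Steady state: P = εσA(T⁴ − T_w⁴) with A = 4πr² = 0.01131 m².
T⁴ = P/(εσA) + T_w⁴ = 649/(0.59·5.67×10⁻⁸·0.01131) + (1050)⁴
    = 1.715×10¹² + 1.216×10¹² = 2.931×10¹² K⁴.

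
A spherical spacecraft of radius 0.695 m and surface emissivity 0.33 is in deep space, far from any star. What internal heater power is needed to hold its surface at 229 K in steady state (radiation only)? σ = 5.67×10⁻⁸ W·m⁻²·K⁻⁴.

P ≈ 312 W

P = εσ·4πr²·T⁴.
4πr² = 6.070 m²; T⁴ = 2.750×10⁹ K⁴.
P = 0.33·5.67×10⁻⁸·6.070·2.750×10⁹.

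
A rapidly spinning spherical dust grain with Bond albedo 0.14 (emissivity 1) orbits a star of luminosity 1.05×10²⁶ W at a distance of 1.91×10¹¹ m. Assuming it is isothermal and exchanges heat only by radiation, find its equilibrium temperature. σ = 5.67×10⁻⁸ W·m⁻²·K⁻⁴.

T ≈ 172 K

First find the stellar flux at distance d: S = L/(4πd²) = 1.05×10²⁶/(4π·(1.91×10¹¹)²) = 229.0 W/m².
For an isothermal sphere, absorbed (1−a)S·πr² = emitted σ·4πr²·T⁴, so T⁴ = (1−a)S/(4σ).
T⁴ = 0.860·229.0/(4·5.67×10⁻⁸) = 8.685×10⁸ K⁴.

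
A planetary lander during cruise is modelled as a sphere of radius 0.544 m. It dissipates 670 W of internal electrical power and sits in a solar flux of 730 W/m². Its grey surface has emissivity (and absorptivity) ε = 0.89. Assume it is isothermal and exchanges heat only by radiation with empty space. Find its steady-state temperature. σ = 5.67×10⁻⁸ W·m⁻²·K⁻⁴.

T ≈ 287 K

At steady state, absorbed solar power + internal power = radiated power.
Absorbed: α·S·A_cross = 0.89·730·0.9297 = 604.0 W (cross-section πr²).
Total input = 604.0 + 670 = 1274 W.
Radiated: εσ·A_surf·T⁴ with A_surf = 4πr² = 3.719 m².
T⁴ = 1274/(0.89·5.67×10⁻⁸·3.719) = 6.789×10⁹ K⁴.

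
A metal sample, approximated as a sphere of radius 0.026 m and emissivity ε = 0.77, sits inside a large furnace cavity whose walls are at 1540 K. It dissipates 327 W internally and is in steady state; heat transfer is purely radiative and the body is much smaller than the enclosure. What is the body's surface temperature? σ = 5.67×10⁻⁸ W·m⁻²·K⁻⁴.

T ≈ 1600 K

For a small grey body in a large enclosure, net radiated power = εσA(T⁴ − T_w⁴).
Steady state: P = εσA(T⁴ − T_w⁴) with A = 4πr² = 0.008495 m².
T⁴ = P/(εσA) + T_w⁴ = 327/(0.77·5.67×10⁻⁸·0.008495) + (1540)⁴
    = 8.817×10¹¹ + 5.624×10¹² = 6.506×10¹² K⁴.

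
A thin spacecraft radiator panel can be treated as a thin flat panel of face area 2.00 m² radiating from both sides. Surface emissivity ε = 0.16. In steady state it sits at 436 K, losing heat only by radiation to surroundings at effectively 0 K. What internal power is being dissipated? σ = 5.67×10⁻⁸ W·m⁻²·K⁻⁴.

Steady state: P = εσA T⁴.
A = 2·2.00 = 4.000 m²; T⁴ = (436)⁴ = 3.614×10¹⁰ K⁴.
P = 0.16 × 5.67×10⁻⁸ × 4.000 × 3.614×10¹⁰.

P ≈ 1310 W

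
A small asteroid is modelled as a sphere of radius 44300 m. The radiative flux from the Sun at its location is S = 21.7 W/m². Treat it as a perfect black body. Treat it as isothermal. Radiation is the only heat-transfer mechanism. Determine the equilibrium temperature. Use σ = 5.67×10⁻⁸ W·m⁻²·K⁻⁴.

T ≈ 98.9 K

At equilibrium, absorbed power = emitted power.
Absorbing cross-section = πr² = 6.165×10⁹ m²; emitting surface = 4πr² = 2.466×10¹⁰ m² (ratio 4).
S·A_cross = εσ·A_surf·T⁴  ⇒  T⁴ = S/(4σ).
T⁴ = 1.00·21.7/(4·5.67×10⁻⁸) = 9.568×10⁷ K⁴.
T = (9.568×10⁷)^(1/4).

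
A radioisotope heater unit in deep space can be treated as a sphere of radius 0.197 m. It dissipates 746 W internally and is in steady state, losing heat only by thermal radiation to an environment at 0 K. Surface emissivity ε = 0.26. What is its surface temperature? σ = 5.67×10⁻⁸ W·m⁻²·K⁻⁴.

T ≈ 568 K

Steady state: internal power = radiated power, P = εσA T⁴.
Radiating area A = 4πr² = 0.4877 m².
T⁴ = P/(εσA) = 746/(0.26·5.67×10⁻⁸·0.4877) = 1.038×10¹¹ K⁴.
T = (1.038×10¹¹)^(1/4).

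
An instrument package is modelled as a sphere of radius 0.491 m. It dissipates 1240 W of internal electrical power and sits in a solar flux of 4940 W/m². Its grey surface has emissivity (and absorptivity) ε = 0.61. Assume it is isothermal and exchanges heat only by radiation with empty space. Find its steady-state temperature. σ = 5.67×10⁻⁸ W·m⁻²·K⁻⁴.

At steady state, absorbed solar power + internal power = radiated power.
Absorbed: α·S·A_cross = 0.61·4940·0.7574 = 2282 W (cross-section πr²).
Total input = 2282 + 1240 = 3522 W.
Radiated: εσ·A_surf·T⁴ with A_surf = 4πr² = 3.030 m².
T⁴ = 3522/(0.61·5.67×10⁻⁸·3.030) = 3.362×10¹⁰ K⁴.

T ≈ 428 K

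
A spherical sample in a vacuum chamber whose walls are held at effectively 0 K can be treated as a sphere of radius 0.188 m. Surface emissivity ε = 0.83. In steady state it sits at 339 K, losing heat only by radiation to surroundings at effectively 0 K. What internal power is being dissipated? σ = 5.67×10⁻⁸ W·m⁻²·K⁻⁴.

Steady state: P = εσA T⁴.
A = 4πr² = 0.4441 m²; T⁴ = (339)⁴ = 1.321×10¹⁰ K⁴.
P = 0.83 × 5.67×10⁻⁸ × 0.4441 × 1.321×10¹⁰.

P ≈ 276 W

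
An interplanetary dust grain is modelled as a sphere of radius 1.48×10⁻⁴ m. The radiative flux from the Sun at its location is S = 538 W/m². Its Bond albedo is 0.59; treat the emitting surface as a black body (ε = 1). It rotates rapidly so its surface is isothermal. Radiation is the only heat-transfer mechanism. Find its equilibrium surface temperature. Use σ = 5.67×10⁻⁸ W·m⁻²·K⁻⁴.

At equilibrium, absorbed power = emitted power.
Absorbing cross-section = πr² = 6.881×10⁻⁸ m²; emitting surface = 4πr² = 2.753×10⁻⁷ m² (ratio 4).
(1−a)S·A_cross = εσ·A_surf·T⁴  ⇒  T⁴ = (1−a)S/(4σ).
T⁴ = 0.410·538/(4·5.67×10⁻⁸) = 9.726×10⁸ K⁴.
T = (9.726×10⁸)^(1/4).

T ≈ 177 K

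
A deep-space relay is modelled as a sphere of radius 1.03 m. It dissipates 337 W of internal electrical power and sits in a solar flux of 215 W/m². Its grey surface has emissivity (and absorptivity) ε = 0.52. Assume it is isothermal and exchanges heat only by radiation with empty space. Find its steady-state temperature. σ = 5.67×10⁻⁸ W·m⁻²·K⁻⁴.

At steady state, absorbed solar power + internal power = radiated power.
Absorbed: α·S·A_cross = 0.52·215·3.333 = 372.6 W (cross-section πr²).
Total input = 372.6 + 337 = 709.6 W.
Radiated: εσ·A_surf·T⁴ with A_surf = 4πr² = 13.33 m².
T⁴ = 709.6/(0.52·5.67×10⁻⁸·13.33) = 1.805×10⁹ K⁴.

T ≈ 206 K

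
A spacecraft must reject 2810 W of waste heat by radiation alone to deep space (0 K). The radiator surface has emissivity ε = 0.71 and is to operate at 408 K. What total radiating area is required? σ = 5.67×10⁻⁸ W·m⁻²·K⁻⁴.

A ≈ 2.52 m²

P = εσA T⁴ ⇒ A = P/(εσT⁴).
T⁴ = 2.771×10¹⁰ K⁴.
A = 2810/(0.71 × 5.67×10⁻⁸ × 2.771×10¹⁰).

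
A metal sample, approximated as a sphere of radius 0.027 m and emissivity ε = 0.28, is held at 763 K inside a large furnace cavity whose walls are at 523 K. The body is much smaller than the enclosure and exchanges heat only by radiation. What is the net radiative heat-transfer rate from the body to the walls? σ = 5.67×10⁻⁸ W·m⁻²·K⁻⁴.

P_net ≈ 38.4 W

For a small grey body in a large enclosure: P_net = εσA(T_body⁴ − T_wall⁴).
A = 4πr² = 0.009161 m²; T_body⁴ − T_wall⁴ = 3.389×10¹¹ − 7.482×10¹⁰ = 2.641×10¹¹ K⁴.
|P_net| = 0.28·5.67×10⁻⁸·0.009161·2.641×10¹¹.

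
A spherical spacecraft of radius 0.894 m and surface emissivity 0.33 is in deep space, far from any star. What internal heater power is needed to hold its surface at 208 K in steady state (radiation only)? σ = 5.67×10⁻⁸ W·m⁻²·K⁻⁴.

P = εσ·4πr²·T⁴.
4πr² = 10.04 m²; T⁴ = 1.872×10⁹ K⁴.
P = 0.33·5.67×10⁻⁸·10.04·1.872×10⁹.

P ≈ 352 W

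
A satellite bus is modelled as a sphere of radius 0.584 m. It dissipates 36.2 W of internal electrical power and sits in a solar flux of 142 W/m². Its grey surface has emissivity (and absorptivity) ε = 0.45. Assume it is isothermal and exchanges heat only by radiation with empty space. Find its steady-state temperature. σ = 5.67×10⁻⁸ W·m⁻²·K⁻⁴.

At steady state, absorbed solar power + internal power = radiated power.
Absorbed: α·S·A_cross = 0.45·142·1.071 = 68.47 W (cross-section πr²).
Total input = 68.47 + 36.2 = 104.7 W.
Radiated: εσ·A_surf·T⁴ with A_surf = 4πr² = 4.286 m².
T⁴ = 104.7/(0.45·5.67×10⁻⁸·4.286) = 9.571×10⁸ K⁴.

T ≈ 176 K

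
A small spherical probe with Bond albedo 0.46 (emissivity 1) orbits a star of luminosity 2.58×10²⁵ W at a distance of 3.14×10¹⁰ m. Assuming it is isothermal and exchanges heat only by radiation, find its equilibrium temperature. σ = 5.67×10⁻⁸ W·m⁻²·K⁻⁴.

First find the stellar flux at distance d: S = L/(4πd²) = 2.58×10²⁵/(4π·(3.14×10¹⁰)²) = 2082 W/m².
For an isothermal sphere, absorbed (1−a)S·πr² = emitted σ·4πr²·T⁴, so T⁴ = (1−a)S/(4σ).
T⁴ = 0.540·2082/(4·5.67×10⁻⁸) = 4.958×10⁹ K⁴.

T ≈ 265 K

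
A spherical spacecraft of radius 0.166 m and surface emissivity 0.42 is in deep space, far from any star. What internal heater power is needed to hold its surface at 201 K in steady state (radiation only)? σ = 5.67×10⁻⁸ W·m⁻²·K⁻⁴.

P = εσ·4πr²·T⁴.
4πr² = 0.3463 m²; T⁴ = 1.632×10⁹ K⁴.
P = 0.42·5.67×10⁻⁸·0.3463·1.632×10⁹.

P ≈ 13.5 W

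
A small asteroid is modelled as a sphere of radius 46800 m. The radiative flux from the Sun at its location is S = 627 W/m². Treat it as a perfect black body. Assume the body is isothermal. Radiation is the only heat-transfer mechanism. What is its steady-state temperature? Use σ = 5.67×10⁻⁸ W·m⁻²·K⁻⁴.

T ≈ 229 K

At equilibrium, absorbed power = emitted power.
Absorbing cross-section = πr² = 6.881×10⁹ m²; emitting surface = 4πr² = 2.752×10¹⁰ m² (ratio 4).
S·A_cross = εσ·A_surf·T⁴  ⇒  T⁴ = S/(4σ).
T⁴ = 1.00·627/(4·5.67×10⁻⁸) = 2.765×10⁹ K⁴.
T = (2.765×10⁹)^(1/4).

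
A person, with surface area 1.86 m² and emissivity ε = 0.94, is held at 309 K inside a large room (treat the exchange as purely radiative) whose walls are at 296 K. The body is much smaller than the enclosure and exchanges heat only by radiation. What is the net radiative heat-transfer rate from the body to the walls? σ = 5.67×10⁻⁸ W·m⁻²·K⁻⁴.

P_net ≈ 143 W

For a small grey body in a large enclosure: P_net = εσA(T_body⁴ − T_wall⁴).
A = 1.86 m²; T_body⁴ − T_wall⁴ = 9.117×10⁹ − 7.677×10⁹ = 1.440×10⁹ K⁴.
|P_net| = 0.94·5.67×10⁻⁸·1.860·1.440×10⁹.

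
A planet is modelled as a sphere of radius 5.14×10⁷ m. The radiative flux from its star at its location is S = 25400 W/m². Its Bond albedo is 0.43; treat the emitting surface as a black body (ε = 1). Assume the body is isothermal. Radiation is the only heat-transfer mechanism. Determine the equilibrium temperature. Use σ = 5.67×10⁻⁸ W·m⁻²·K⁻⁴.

T ≈ 503 K

At equilibrium, absorbed power = emitted power.
Absorbing cross-section = πr² = 8.300×10¹⁵ m²; emitting surface = 4πr² = 3.320×10¹⁶ m² (ratio 4).
(1−a)S·A_cross = εσ·A_surf·T⁴  ⇒  T⁴ = (1−a)S/(4σ).
T⁴ = 0.570·25400/(4·5.67×10⁻⁸) = 6.384×10¹⁰ K⁴.
T = (6.384×10¹⁰)^(1/4).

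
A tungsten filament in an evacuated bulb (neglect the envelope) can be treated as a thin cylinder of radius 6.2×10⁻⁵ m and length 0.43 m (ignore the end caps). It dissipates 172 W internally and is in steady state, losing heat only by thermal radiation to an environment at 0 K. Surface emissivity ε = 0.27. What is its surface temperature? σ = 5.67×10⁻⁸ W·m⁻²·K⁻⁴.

T ≈ 2860 K

Steady state: internal power = radiated power, P = εσA T⁴.
Radiating area A = 2πrL = 1.675×10⁻⁴ m².
T⁴ = P/(εσA) = 172/(0.27·5.67×10⁻⁸·1.675×10⁻⁴) = 6.707×10¹³ K⁴.
T = (6.707×10¹³)^(1/4).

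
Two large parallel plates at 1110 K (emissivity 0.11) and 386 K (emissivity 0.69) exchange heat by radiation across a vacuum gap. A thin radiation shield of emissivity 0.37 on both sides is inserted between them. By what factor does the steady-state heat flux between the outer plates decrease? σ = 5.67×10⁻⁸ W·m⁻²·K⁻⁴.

Without shield: q₀ = σΔ(T⁴)/(1/ε₁+1/ε₂−1) with denominator 9.540.
With shield the two gaps are in series; the resistances add: (1/ε₁+1/ε_s−1)+(1/ε_s+1/ε₂−1) = 10.79+3.152 = 13.95.
Heat-flux ratio q₀/q = 13.95/9.540.

factor ≈ 1.46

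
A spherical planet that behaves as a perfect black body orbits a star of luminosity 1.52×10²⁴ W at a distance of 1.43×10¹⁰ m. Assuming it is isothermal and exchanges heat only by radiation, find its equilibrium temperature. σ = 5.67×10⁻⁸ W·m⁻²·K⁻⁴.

First find the stellar flux at distance d: S = L/(4πd²) = 1.52×10²⁴/(4π·(1.43×10¹⁰)²) = 591.5 W/m².
For an isothermal sphere, absorbed (1−a)S·πr² = emitted σ·4πr²·T⁴, so T⁴ = (1−a)S/(4σ).
T⁴ = 1.00·591.5/(4·5.67×10⁻⁸) = 2.608×10⁹ K⁴.

T ≈ 226 K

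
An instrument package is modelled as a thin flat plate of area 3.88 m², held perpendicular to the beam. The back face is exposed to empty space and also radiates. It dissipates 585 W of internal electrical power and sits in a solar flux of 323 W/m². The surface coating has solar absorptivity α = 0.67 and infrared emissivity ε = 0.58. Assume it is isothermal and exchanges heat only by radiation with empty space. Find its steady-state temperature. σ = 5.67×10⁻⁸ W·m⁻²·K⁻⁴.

T ≈ 273 K

At steady state, absorbed solar power + internal power = radiated power.
Absorbed: α·S·A_cross = 0.67·323·3.880 = 839.7 W (cross-section A).
Total input = 839.7 + 585 = 1425 W.
Radiated: εσ·A_surf·T⁴ with A_surf = 2A = 7.760 m².
T⁴ = 1425/(0.58·5.67×10⁻⁸·7.760) = 5.583×10⁹ K⁴.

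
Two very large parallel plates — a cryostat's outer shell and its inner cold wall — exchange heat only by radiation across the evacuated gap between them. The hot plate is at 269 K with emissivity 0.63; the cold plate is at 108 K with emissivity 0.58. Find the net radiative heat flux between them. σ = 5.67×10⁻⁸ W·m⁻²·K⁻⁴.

q ≈ 125 W/m²

For two infinite grey parallel plates, q = σ(T₁⁴ − T₂⁴)/(1/ε₁ + 1/ε₂ − 1).
T₁⁴ − T₂⁴ = 5.236×10⁹ − 1.360×10⁸ = 5.100×10⁹ K⁴.
1/ε₁ + 1/ε₂ − 1 = 1.587 + 1.724 − 1 = 2.311.
q = 5.67×10⁻⁸ × 5.100×10⁹ / 2.311.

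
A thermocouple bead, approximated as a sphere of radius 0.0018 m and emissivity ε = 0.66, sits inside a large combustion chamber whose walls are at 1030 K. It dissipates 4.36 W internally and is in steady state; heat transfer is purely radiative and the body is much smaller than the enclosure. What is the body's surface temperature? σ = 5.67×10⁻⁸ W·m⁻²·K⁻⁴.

For a small grey body in a large enclosure, net radiated power = εσA(T⁴ − T_w⁴).
Steady state: P = εσA(T⁴ − T_w⁴) with A = 4πr² = 4.072×10⁻⁵ m².
T⁴ = P/(εσA) + T_w⁴ = 4.36/(0.66·5.67×10⁻⁸·4.072×10⁻⁵) + (1030)⁴
    = 2.862×10¹² + 1.126×10¹² = 3.987×10¹² K⁴.

T ≈ 1410 K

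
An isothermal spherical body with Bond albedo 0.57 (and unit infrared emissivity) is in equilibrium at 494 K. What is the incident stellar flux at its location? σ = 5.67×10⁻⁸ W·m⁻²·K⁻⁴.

(1−a)S·πr² = σ·4πr²·T⁴ ⇒ S = 4σT⁴/(1−a).
S = 4·5.67×10⁻⁸·5.955×10¹⁰/0.430.

S ≈ 31400 W/m²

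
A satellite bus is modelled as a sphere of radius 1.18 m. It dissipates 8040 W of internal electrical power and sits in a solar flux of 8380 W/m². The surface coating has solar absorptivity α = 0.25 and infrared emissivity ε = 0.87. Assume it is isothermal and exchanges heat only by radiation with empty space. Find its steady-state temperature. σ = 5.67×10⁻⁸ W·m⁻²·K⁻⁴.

At steady state, absorbed solar power + internal power = radiated power.
Absorbed: α·S·A_cross = 0.25·8380·4.374 = 9164 W (cross-section πr²).
Total input = 9164 + 8040 = 17200 W.
Radiated: εσ·A_surf·T⁴ with A_surf = 4πr² = 17.50 m².
T⁴ = 17200/(0.87·5.67×10⁻⁸·17.50) = 1.993×10¹⁰ K⁴.

T ≈ 376 K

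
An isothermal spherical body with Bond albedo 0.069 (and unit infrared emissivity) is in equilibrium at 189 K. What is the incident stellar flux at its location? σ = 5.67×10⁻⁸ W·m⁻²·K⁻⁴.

S ≈ 311 W/m²

(1−a)S·πr² = σ·4πr²·T⁴ ⇒ S = 4σT⁴/(1−a).
S = 4·5.67×10⁻⁸·1.276×10⁹/0.931.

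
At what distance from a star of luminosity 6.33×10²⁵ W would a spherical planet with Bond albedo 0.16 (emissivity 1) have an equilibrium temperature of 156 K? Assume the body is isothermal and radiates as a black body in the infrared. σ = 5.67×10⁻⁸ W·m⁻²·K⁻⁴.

For an isothermal black-emitting sphere, (1−a)S·πr² = σ·4πr²·T⁴ ⇒ S = 4σT⁴/(1−a).
S = 4·5.67×10⁻⁸·(156)⁴/0.840 = 159.9 W/m².
Flux falls as S = L/(4πd²), so d = √(L/(4πS)) = √(6.33×10²⁵/(4π·159.9)).

d ≈ 1.77×10¹¹ m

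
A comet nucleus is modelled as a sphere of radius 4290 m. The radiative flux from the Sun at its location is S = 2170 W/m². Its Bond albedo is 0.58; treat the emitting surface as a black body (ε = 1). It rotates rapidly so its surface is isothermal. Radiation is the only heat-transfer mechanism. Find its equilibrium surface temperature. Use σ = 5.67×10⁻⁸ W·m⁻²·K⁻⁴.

At equilibrium, absorbed power = emitted power.
Absorbing cross-section = πr² = 5.782×10⁷ m²; emitting surface = 4πr² = 2.313×10⁸ m² (ratio 4).
(1−a)S·A_cross = εσ·A_surf·T⁴  ⇒  T⁴ = (1−a)S/(4σ).
T⁴ = 0.420·2170/(4·5.67×10⁻⁸) = 4.019×10⁹ K⁴.
T = (4.019×10⁹)^(1/4).

T ≈ 252 K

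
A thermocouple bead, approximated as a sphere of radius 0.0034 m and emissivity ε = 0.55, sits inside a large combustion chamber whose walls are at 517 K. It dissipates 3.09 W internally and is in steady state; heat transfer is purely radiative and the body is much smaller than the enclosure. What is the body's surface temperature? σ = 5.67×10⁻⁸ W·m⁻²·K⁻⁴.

T ≈ 932 K

For a small grey body in a large enclosure, net radiated power = εσA(T⁴ − T_w⁴).
Steady state: P = εσA(T⁴ − T_w⁴) with A = 4πr² = 1.453×10⁻⁴ m².
T⁴ = P/(εσA) + T_w⁴ = 3.09/(0.55·5.67×10⁻⁸·1.453×10⁻⁴) + (517)⁴
    = 6.821×10¹¹ + 7.144×10¹⁰ = 7.535×10¹¹ K⁴.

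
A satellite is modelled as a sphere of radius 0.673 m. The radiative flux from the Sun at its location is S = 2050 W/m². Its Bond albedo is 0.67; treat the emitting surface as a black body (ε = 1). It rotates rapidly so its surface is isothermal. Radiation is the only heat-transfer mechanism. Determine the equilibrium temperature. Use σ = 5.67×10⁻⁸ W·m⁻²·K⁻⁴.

T ≈ 234 K

At equilibrium, absorbed power = emitted power.
Absorbing cross-section = πr² = 1.423 m²; emitting surface = 4πr² = 5.692 m² (ratio 4).
(1−a)S·A_cross = εσ·A_surf·T⁴  ⇒  T⁴ = (1−a)S/(4σ).
T⁴ = 0.330·2050/(4·5.67×10⁻⁸) = 2.983×10⁹ K⁴.
T = (2.983×10⁹)^(1/4).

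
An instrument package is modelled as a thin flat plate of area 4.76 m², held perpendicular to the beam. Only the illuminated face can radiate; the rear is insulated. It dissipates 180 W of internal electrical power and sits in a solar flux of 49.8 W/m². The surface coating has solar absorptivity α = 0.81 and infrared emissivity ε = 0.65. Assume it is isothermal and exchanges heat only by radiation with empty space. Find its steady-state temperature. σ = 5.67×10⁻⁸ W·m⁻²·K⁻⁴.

At steady state, absorbed solar power + internal power = radiated power.
Absorbed: α·S·A_cross = 0.81·49.8·4.760 = 192.0 W (cross-section A).
Total input = 192.0 + 180 = 372.0 W.
Radiated: εσ·A_surf·T⁴ with A_surf = A = 4.760 m².
T⁴ = 372.0/(0.65·5.67×10⁻⁸·4.760) = 2.121×10⁹ K⁴.

T ≈ 215 K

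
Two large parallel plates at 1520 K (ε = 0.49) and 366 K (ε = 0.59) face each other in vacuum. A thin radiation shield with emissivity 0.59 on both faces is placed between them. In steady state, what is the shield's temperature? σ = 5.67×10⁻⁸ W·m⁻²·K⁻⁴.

In steady state the net flux on the hot side equals that on the cold side.
σ(T₁⁴−T_s⁴)/D₁ = σ(T_s⁴−T₂⁴)/D₂, with D₁ = 1/ε₁+1/ε_s−1 = 2.736, D₂ = 1/ε_s+1/ε₂−1 = 2.390.
Solve for T_s⁴: T_s⁴ = (D₂·T₁⁴ + D₁·T₂⁴)/(D₁+D₂) = 2.498×10¹² K⁴.

T_s ≈ 1260 K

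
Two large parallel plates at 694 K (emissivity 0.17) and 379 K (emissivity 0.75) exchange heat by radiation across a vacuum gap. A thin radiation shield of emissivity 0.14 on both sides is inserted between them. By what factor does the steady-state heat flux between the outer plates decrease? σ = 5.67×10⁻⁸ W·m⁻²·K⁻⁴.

factor ≈ 3.14

Without shield: q₀ = σΔ(T⁴)/(1/ε₁+1/ε₂−1) with denominator 6.216.
With shield the two gaps are in series; the resistances add: (1/ε₁+1/ε_s−1)+(1/ε_s+1/ε₂−1) = 12.03+7.476 = 19.50.
Heat-flux ratio q₀/q = 19.50/6.216.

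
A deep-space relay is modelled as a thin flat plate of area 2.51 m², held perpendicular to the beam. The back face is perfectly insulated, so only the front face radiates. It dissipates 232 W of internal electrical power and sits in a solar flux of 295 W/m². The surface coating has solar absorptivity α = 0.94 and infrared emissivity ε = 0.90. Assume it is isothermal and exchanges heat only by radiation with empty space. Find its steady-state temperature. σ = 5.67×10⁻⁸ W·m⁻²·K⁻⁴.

At steady state, absorbed solar power + internal power = radiated power.
Absorbed: α·S·A_cross = 0.94·295·2.510 = 696.0 W (cross-section A).
Total input = 696.0 + 232 = 928.0 W.
Radiated: εσ·A_surf·T⁴ with A_surf = A = 2.510 m².
T⁴ = 928.0/(0.90·5.67×10⁻⁸·2.510) = 7.245×10⁹ K⁴.

T ≈ 292 K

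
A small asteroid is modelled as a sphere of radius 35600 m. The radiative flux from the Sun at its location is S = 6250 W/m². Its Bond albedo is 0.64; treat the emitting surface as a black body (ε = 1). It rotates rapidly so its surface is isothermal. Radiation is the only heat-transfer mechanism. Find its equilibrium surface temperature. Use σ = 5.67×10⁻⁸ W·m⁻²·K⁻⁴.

At equilibrium, absorbed power = emitted power.
Absorbing cross-section = πr² = 3.982×10⁹ m²; emitting surface = 4πr² = 1.593×10¹⁰ m² (ratio 4).
(1−a)S·A_cross = εσ·A_surf·T⁴  ⇒  T⁴ = (1−a)S/(4σ).
T⁴ = 0.360·6250/(4·5.67×10⁻⁸) = 9.921×10⁹ K⁴.
T = (9.921×10⁹)^(1/4).

T ≈ 316 K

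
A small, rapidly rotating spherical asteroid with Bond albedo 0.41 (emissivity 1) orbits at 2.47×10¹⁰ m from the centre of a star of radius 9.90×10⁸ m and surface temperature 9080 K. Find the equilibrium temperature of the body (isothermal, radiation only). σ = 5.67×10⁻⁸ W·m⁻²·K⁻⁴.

The star's surface emits σT_*⁴; at distance d the flux is S = σT_*⁴(R_*/d)².
S = 5.67×10⁻⁸·(9080)⁴·(9.90×10⁸/2.47×10¹⁰)² = 6.192×10⁵ W/m².
For an isothermal sphere T⁴ = (1−a)S/(4σ) = 1.611×10¹² K⁴.

T ≈ 1130 K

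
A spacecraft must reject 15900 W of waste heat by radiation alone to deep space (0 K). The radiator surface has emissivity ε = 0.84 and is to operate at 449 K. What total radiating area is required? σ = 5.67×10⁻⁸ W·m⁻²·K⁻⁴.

A ≈ 8.21 m²

P = εσA T⁴ ⇒ A = P/(εσT⁴).
T⁴ = 4.064×10¹⁰ K⁴.
A = 15900/(0.84 × 5.67×10⁻⁸ × 4.064×10¹⁰).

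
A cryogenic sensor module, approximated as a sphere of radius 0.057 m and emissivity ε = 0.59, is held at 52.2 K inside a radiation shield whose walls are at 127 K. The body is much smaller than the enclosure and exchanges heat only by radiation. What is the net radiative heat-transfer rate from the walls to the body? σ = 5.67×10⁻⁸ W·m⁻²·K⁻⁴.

For a small grey body in a large enclosure: P_net = εσA(T_body⁴ − T_wall⁴).
A = 4πr² = 0.04083 m²; T_body⁴ − T_wall⁴ = 7.425×10⁶ − 2.601×10⁸ = -2.527×10⁸ K⁴.
|P_net| = 0.59·5.67×10⁻⁸·0.04083·2.527×10⁸.

P_net ≈ 0.345 W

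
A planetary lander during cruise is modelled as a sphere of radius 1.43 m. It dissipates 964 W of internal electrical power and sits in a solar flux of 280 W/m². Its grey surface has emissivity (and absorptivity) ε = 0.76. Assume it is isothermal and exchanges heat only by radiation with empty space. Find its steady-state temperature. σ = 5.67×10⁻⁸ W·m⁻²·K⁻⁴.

T ≈ 214 K

At steady state, absorbed solar power + internal power = radiated power.
Absorbed: α·S·A_cross = 0.76·280·6.424 = 1367 W (cross-section πr²).
Total input = 1367 + 964 = 2331 W.
Radiated: εσ·A_surf·T⁴ with A_surf = 4πr² = 25.70 m².
T⁴ = 2331/(0.76·5.67×10⁻⁸·25.70) = 2.105×10⁹ K⁴.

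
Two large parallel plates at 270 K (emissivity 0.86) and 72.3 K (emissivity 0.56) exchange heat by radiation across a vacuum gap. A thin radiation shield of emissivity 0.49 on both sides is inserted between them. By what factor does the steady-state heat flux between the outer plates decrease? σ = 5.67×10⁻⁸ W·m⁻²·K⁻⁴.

factor ≈ 2.58

Without shield: q₀ = σΔ(T⁴)/(1/ε₁+1/ε₂−1) with denominator 1.949.
With shield the two gaps are in series; the resistances add: (1/ε₁+1/ε_s−1)+(1/ε_s+1/ε₂−1) = 2.204+2.827 = 5.030.
Heat-flux ratio q₀/q = 5.030/1.949.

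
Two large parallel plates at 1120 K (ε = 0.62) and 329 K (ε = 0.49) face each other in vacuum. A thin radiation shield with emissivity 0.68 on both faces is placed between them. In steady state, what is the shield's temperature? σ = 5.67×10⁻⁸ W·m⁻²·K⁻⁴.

T_s ≈ 964 K

In steady state the net flux on the hot side equals that on the cold side.
σ(T₁⁴−T_s⁴)/D₁ = σ(T_s⁴−T₂⁴)/D₂, with D₁ = 1/ε₁+1/ε_s−1 = 2.083, D₂ = 1/ε_s+1/ε₂−1 = 2.511.
Solve for T_s⁴: T_s⁴ = (D₂·T₁⁴ + D₁·T₂⁴)/(D₁+D₂) = 8.653×10¹¹ K⁴.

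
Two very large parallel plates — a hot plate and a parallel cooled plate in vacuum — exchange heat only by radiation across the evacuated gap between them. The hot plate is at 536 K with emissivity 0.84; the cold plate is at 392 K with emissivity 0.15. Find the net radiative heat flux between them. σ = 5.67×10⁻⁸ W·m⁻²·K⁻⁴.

For two infinite grey parallel plates, q = σ(T₁⁴ − T₂⁴)/(1/ε₁ + 1/ε₂ − 1).
T₁⁴ − T₂⁴ = 8.254×10¹⁰ − 2.361×10¹⁰ = 5.893×10¹⁰ K⁴.
1/ε₁ + 1/ε₂ − 1 = 1.190 + 6.667 − 1 = 6.857.
q = 5.67×10⁻⁸ × 5.893×10¹⁰ / 6.857.

q ≈ 487 W/m²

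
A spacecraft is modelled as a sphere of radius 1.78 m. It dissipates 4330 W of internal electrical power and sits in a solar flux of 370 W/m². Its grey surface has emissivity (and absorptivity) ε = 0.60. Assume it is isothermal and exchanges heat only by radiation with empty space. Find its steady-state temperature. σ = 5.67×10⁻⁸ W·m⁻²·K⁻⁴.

At steady state, absorbed solar power + internal power = radiated power.
Absorbed: α·S·A_cross = 0.60·370·9.954 = 2210 W (cross-section πr²).
Total input = 2210 + 4330 = 6540 W.
Radiated: εσ·A_surf·T⁴ with A_surf = 4πr² = 39.82 m².
T⁴ = 6540/(0.60·5.67×10⁻⁸·39.82) = 4.828×10⁹ K⁴.

T ≈ 264 K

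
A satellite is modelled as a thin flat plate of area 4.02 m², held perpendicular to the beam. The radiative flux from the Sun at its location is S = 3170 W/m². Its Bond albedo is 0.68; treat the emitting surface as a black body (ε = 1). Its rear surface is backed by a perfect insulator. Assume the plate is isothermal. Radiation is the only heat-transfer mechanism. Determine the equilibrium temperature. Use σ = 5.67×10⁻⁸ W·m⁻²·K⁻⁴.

At equilibrium, absorbed power = emitted power.
Absorbing cross-section = A = 4.020 m²; emitting surface = A = 4.020 m² (ratio 1).
(1−a)S·A_cross = εσ·A_surf·T⁴  ⇒  T⁴ = (1−a)S/(1σ).
T⁴ = 0.320·3170/(1·5.67×10⁻⁸) = 1.789×10¹⁰ K⁴.
T = (1.789×10¹⁰)^(1/4).

T ≈ 366 K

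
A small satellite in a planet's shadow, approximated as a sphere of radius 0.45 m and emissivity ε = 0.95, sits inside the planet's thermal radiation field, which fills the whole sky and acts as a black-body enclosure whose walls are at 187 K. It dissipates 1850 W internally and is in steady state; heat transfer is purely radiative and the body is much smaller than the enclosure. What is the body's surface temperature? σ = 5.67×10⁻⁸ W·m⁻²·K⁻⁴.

For a small grey body in a large enclosure, net radiated power = εσA(T⁴ − T_w⁴).
Steady state: P = εσA(T⁴ − T_w⁴) with A = 4πr² = 2.545 m².
T⁴ = P/(εσA) + T_w⁴ = 1850/(0.95·5.67×10⁻⁸·2.545) + (187)⁴
    = 1.350×10¹⁰ + 1.223×10⁹ = 1.472×10¹⁰ K⁴.

T ≈ 348 K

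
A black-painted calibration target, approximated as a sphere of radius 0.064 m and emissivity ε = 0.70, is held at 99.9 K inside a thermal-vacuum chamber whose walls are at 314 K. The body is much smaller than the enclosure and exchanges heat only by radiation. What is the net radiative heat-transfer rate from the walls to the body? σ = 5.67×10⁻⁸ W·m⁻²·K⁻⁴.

For a small grey body in a large enclosure: P_net = εσA(T_body⁴ − T_wall⁴).
A = 4πr² = 0.05147 m²; T_body⁴ − T_wall⁴ = 9.960×10⁷ − 9.721×10⁹ = -9.622×10⁹ K⁴.
|P_net| = 0.70·5.67×10⁻⁸·0.05147·9.622×10⁹.

P_net ≈ 19.7 W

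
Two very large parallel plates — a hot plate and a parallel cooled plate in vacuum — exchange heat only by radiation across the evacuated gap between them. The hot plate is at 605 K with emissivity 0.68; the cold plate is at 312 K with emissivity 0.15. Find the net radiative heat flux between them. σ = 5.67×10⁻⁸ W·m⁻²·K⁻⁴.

For two infinite grey parallel plates, q = σ(T₁⁴ − T₂⁴)/(1/ε₁ + 1/ε₂ − 1).
T₁⁴ − T₂⁴ = 1.340×10¹¹ − 9.476×10⁹ = 1.245×10¹¹ K⁴.
1/ε₁ + 1/ε₂ − 1 = 1.471 + 6.667 − 1 = 7.137.
q = 5.67×10⁻⁸ × 1.245×10¹¹ / 7.137.

q ≈ 989 W/m²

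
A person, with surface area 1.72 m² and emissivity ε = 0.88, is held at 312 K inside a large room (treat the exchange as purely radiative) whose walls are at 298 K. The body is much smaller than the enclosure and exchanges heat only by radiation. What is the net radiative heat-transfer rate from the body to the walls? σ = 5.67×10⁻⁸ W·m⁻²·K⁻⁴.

P_net ≈ 136 W

For a small grey body in a large enclosure: P_net = εσA(T_body⁴ − T_wall⁴).
A = 1.72 m²; T_body⁴ − T_wall⁴ = 9.476×10⁹ − 7.886×10⁹ = 1.590×10⁹ K⁴.
|P_net| = 0.88·5.67×10⁻⁸·1.720·1.590×10⁹.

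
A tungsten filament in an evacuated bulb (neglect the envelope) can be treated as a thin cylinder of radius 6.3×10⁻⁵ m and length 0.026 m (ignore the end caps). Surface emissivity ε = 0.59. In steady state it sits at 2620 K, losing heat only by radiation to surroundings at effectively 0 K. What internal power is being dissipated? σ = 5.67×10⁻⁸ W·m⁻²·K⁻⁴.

P ≈ 16.2 W

Steady state: P = εσA T⁴.
A = 2πrL = 1.029×10⁻⁵ m²; T⁴ = (2620)⁴ = 4.712×10¹³ K⁴.
P = 0.59 × 5.67×10⁻⁸ × 1.029×10⁻⁵ × 4.712×10¹³.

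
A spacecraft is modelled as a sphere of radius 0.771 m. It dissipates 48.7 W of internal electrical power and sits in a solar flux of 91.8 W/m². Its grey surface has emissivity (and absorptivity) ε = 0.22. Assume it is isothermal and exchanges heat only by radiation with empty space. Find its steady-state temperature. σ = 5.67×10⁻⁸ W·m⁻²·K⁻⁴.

T ≈ 175 K

At steady state, absorbed solar power + internal power = radiated power.
Absorbed: α·S·A_cross = 0.22·91.8·1.867 = 37.72 W (cross-section πr²).
Total input = 37.72 + 48.7 = 86.42 W.
Radiated: εσ·A_surf·T⁴ with A_surf = 4πr² = 7.470 m².
T⁴ = 86.42/(0.22·5.67×10⁻⁸·7.470) = 9.274×10⁸ K⁴.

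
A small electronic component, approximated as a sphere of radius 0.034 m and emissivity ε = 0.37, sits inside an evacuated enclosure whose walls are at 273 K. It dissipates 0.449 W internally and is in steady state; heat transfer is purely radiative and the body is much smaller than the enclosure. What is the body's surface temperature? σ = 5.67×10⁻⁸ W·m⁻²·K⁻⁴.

T ≈ 290 K

For a small grey body in a large enclosure, net radiated power = εσA(T⁴ − T_w⁴).
Steady state: P = εσA(T⁴ − T_w⁴) with A = 4πr² = 0.01453 m².
T⁴ = P/(εσA) + T_w⁴ = 0.449/(0.37·5.67×10⁻⁸·0.01453) + (273)⁴
    = 1.473×10⁹ + 5.555×10⁹ = 7.028×10⁹ K⁴.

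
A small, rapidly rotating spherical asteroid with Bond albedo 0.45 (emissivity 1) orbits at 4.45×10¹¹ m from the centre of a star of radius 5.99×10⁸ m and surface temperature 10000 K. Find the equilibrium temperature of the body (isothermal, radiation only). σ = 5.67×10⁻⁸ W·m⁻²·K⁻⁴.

The star's surface emits σT_*⁴; at distance d the flux is S = σT_*⁴(R_*/d)².
S = 5.67×10⁻⁸·(10000)⁴·(5.99×10⁸/4.45×10¹¹)² = 1027 W/m².
For an isothermal sphere T⁴ = (1−a)S/(4σ) = 2.491×10⁹ K⁴.

T ≈ 223 K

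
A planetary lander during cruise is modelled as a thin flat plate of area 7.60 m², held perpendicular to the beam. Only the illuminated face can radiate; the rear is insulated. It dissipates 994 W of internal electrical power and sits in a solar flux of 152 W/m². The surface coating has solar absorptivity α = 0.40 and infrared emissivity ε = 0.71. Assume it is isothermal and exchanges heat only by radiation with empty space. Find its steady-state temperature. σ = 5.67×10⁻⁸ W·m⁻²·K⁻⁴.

At steady state, absorbed solar power + internal power = radiated power.
Absorbed: α·S·A_cross = 0.40·152·7.600 = 462.1 W (cross-section A).
Total input = 462.1 + 994 = 1456 W.
Radiated: εσ·A_surf·T⁴ with A_surf = A = 7.600 m².
T⁴ = 1456/(0.71·5.67×10⁻⁸·7.600) = 4.759×10⁹ K⁴.

T ≈ 263 K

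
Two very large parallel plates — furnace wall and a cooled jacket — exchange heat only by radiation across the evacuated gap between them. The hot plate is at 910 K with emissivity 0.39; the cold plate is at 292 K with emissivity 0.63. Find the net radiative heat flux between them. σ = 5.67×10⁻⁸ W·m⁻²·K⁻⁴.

q ≈ 12200 W/m²

For two infinite grey parallel plates, q = σ(T₁⁴ − T₂⁴)/(1/ε₁ + 1/ε₂ − 1).
T₁⁴ − T₂⁴ = 6.857×10¹¹ − 7.270×10⁹ = 6.785×10¹¹ K⁴.
1/ε₁ + 1/ε₂ − 1 = 2.564 + 1.587 − 1 = 3.151.
q = 5.67×10⁻⁸ × 6.785×10¹¹ / 3.151.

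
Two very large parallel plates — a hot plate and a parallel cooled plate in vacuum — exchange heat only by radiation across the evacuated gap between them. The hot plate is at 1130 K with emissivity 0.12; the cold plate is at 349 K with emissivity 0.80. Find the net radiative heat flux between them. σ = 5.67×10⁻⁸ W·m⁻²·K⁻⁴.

For two infinite grey parallel plates, q = σ(T₁⁴ − T₂⁴)/(1/ε₁ + 1/ε₂ − 1).
T₁⁴ − T₂⁴ = 1.630×10¹² − 1.484×10¹⁰ = 1.616×10¹² K⁴.
1/ε₁ + 1/ε₂ − 1 = 8.333 + 1.250 − 1 = 8.583.
q = 5.67×10⁻⁸ × 1.616×10¹² / 8.583.

q ≈ 10700 W/m²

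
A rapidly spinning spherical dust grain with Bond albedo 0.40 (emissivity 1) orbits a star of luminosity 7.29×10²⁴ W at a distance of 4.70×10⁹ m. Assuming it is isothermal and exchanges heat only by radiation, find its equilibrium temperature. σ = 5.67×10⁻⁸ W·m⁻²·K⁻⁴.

First find the stellar flux at distance d: S = L/(4πd²) = 7.29×10²⁴/(4π·(4.70×10⁹)²) = 26260 W/m².
For an isothermal sphere, absorbed (1−a)S·πr² = emitted σ·4πr²·T⁴, so T⁴ = (1−a)S/(4σ).
T⁴ = 0.600·26260/(4·5.67×10⁻⁸) = 6.948×10¹⁰ K⁴.

T ≈ 513 K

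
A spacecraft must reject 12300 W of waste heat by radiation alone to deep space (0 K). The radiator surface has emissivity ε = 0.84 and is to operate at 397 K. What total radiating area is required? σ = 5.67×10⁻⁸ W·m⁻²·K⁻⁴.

P = εσA T⁴ ⇒ A = P/(εσT⁴).
T⁴ = 2.484×10¹⁰ K⁴.
A = 12300/(0.84 × 5.67×10⁻⁸ × 2.484×10¹⁰).

A ≈ 10.4 m²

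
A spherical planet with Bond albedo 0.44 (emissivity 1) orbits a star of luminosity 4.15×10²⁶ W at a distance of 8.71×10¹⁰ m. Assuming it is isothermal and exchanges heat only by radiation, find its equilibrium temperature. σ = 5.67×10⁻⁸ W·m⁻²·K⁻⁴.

First find the stellar flux at distance d: S = L/(4πd²) = 4.15×10²⁶/(4π·(8.71×10¹⁰)²) = 4353 W/m².
For an isothermal sphere, absorbed (1−a)S·πr² = emitted σ·4πr²·T⁴, so T⁴ = (1−a)S/(4σ).
T⁴ = 0.560·4353/(4·5.67×10⁻⁸) = 1.075×10¹⁰ K⁴.

T ≈ 322 K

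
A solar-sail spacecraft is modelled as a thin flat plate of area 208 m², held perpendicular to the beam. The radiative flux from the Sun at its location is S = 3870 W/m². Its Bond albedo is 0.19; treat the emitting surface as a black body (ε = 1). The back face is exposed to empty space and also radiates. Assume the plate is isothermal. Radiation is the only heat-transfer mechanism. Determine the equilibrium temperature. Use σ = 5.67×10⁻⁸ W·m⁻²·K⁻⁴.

T ≈ 408 K

At equilibrium, absorbed power = emitted power.
Absorbing cross-section = A = 208.0 m²; emitting surface = 2A = 416.0 m² (ratio 2).
(1−a)S·A_cross = εσ·A_surf·T⁴  ⇒  T⁴ = (1−a)S/(2σ).
T⁴ = 0.810·3870/(2·5.67×10⁻⁸) = 2.764×10¹⁰ K⁴.
T = (2.764×10¹⁰)^(1/4).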